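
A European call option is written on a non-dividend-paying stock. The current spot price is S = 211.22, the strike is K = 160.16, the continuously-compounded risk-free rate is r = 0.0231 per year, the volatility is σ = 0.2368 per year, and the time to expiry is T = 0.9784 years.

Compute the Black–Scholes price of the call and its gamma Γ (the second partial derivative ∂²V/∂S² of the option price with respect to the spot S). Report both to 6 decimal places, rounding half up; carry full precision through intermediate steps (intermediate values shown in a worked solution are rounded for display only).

price = 56.661765
Γ = 0.003047

σ√T = 0.2368·√0.9784 = 0.234229
d₁ = (ln(S/K) + (r+σ²/2)T) / (σ√T) = (ln(211.22/160.16) + (0.0231+0.2368²/2)·0.9784) / 0.234229 = (0.276727 + 0.050033) / 0.234229 = 1.395045
d₂ = d₁ − σ√T = 1.395045 − 0.234229 = 1.160817
e^{−rT} = e^{−0.0231·0.9784} = 0.977652
N(d₁) = 0.918499,  N(d₂) = 0.877142
Call price V = S·N(d₁) − K·e^{−rT}·N(d₂) = 194.005337 − 137.343573 = 56.661765
φ(d₁) = (1/√(2π))·e^{−d₁²/2} = 0.150768
Γ = φ(d₁) / (S·σ·√T) = 0.003047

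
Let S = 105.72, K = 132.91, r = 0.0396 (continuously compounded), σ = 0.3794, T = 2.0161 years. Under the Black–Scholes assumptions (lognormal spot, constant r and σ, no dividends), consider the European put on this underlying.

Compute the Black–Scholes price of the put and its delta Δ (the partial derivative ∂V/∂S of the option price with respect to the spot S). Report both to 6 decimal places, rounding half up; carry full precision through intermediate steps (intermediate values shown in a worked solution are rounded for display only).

price = 33.646668
Δ = -0.502916

σ√T = 0.3794·√2.0161 = 0.538708
d₁ = (ln(S/K) + (r+σ²/2)T) / (σ√T) = (ln(105.72/132.91) + (0.0396+0.3794²/2)·2.0161) / 0.538708 = (-0.228878 + 0.224941) / 0.538708 = -0.007309
d₂ = d₁ − σ√T = -0.007309 − 0.538708 = -0.546017
e^{−rT} = e^{−0.0396·2.0161} = 0.923266
N(−d₁) = 0.502916,  N(−d₂) = 0.707473
Put price V = K·e^{−rT}·N(−d₂) − S·N(−d₁) = 86.814933 − 53.168265 = 33.646668
Δ = −N(−d₁) = -0.502916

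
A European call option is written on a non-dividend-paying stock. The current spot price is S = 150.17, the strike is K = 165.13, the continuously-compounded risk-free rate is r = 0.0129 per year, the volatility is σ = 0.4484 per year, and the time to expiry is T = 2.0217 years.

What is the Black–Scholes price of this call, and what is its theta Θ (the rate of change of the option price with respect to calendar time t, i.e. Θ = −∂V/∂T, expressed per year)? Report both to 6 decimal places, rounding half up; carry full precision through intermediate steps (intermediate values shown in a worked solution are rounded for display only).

σ√T = 0.4484·√2.0217 = 0.637564
d₁ = (ln(S/K) + (r+σ²/2)T) / (σ√T) = (ln(150.17/165.13) + (0.0129+0.4484²/2)·2.0217) / 0.637564 = (-0.094965 + 0.229324) / 0.637564 = 0.210738
d₂ = d₁ − σ√T = 0.210738 − 0.637564 = -0.426826
e^{−rT} = e^{−0.0129·2.0217} = 0.974257
N(d₁) = 0.583454,  N(d₂) = 0.334753
Call price V = S·N(d₁) − K·e^{−rT}·N(d₂) = 87.617303 − 53.854745 = 33.762558
φ(d₁) = (1/√(2π))·e^{−d₁²/2} = 0.390181
Θ = −S·φ(d₁)·σ/(2√T) − r·K·e^{−rT}·N(d₂) = −9.239041 − 0.694726 = -9.933767

price = 33.762558
Θ = -9.933767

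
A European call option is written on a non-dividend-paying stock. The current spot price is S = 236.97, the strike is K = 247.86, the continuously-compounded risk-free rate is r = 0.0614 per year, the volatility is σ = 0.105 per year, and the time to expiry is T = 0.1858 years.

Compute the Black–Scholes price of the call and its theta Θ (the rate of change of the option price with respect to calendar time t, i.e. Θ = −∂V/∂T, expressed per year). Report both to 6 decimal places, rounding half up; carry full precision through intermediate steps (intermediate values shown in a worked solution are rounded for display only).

price = 1.453568
Θ = -12.247706

σ√T = 0.105·√0.1858 = 0.045260
d₁ = (ln(S/K) + (r+σ²/2)T) / (σ√T) = (ln(236.97/247.86) + (0.0614+0.105²/2)·0.1858) / 0.045260 = (-0.044931 + 0.012432) / 0.045260 = -0.718037
d₂ = d₁ − σ√T = -0.718037 − 0.045260 = -0.763297
e^{−rT} = e^{−0.0614·0.1858} = 0.988657
N(d₁) = 0.236367,  N(d₂) = 0.222643
Call price V = S·N(d₁) − K·e^{−rT}·N(d₂) = 56.011941 − 54.558373 = 1.453568
φ(d₁) = (1/√(2π))·e^{−d₁²/2} = 0.308286
Θ = −S·φ(d₁)·σ/(2√T) − r·K·e^{−rT}·N(d₂) = −8.897822 − 3.349884 = -12.247706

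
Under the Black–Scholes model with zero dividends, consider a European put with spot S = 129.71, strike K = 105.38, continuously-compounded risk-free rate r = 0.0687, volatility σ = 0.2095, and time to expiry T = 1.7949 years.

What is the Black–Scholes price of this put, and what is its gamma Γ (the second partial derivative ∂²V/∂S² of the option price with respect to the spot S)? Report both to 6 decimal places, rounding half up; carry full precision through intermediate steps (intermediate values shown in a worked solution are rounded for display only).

σ√T = 0.2095·√1.7949 = 0.280675
d₁ = (ln(S/K) + (r+σ²/2)T) / (σ√T) = (ln(129.71/105.38) + (0.0687+0.2095²/2)·1.7949) / 0.280675 = (0.207728 + 0.162699) / 0.280675 = 1.319772
d₂ = d₁ − σ√T = 1.319772 − 0.280675 = 1.039096
e^{−rT} = e^{−0.0687·1.7949} = 0.883990
N(−d₁) = 0.093456,  N(−d₂) = 0.149380
Put price V = K·e^{−rT}·N(−d₂) − S·N(−d₁) = 13.915469 − 12.122131 = 1.793338
φ(d₁) = (1/√(2π))·e^{−d₁²/2} = 0.166987
Γ = φ(d₁) / (S·σ·√T) = 0.004587

price = 1.793338
Γ = 0.004587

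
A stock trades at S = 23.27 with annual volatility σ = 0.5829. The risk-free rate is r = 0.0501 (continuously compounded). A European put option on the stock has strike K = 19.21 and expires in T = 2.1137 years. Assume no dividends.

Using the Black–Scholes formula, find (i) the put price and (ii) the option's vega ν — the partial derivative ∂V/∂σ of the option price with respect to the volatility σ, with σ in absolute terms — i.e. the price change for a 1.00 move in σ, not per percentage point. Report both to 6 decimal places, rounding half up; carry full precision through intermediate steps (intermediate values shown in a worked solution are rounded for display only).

σ√T = 0.5829·√2.1137 = 0.847453
d₁ = (ln(S/K) + (r+σ²/2)T) / (σ√T) = (ln(23.27/19.21) + (0.0501+0.5829²/2)·2.1137) / 0.847453 = (0.191734 + 0.464985) / 0.847453 = 0.774932
d₂ = d₁ − σ√T = 0.774932 − 0.847453 = -0.072521
e^{−rT} = e^{−0.0501·2.1137} = 0.899518
N(−d₁) = 0.219190,  N(−d₂) = 0.528906
Put price V = K·e^{−rT}·N(−d₂) − S·N(−d₁) = 9.139363 − 5.100548 = 4.038815
φ(d₁) = (1/√(2π))·e^{−d₁²/2} = 0.295467
ν = S·φ(d₁)·√T = 9.996014

price = 4.038815
ν = 9.996014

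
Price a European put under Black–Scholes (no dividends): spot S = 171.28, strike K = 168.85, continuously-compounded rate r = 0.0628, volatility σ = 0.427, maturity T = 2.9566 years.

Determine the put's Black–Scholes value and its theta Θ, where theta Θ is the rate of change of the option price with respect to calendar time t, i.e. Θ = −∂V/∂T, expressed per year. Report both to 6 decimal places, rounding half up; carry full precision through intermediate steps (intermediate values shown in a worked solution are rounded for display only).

price = 30.663121
Θ = -2.179645

σ√T = 0.427·√2.9566 = 0.734217
d₁ = (ln(S/K) + (r+σ²/2)T) / (σ√T) = (ln(171.28/168.85) + (0.0628+0.427²/2)·2.9566) / 0.734217 = (0.014289 + 0.455211) / 0.734217 = 0.639458
d₂ = d₁ − σ√T = 0.639458 − 0.734217 = -0.094759
e^{−rT} = e^{−0.0628·2.9566} = 0.830544
N(−d₁) = 0.261263,  N(−d₂) = 0.537747
Put price V = K·e^{−rT}·N(−d₂) − S·N(−d₁) = 75.412187 − 44.749066 = 30.663121
φ(d₁) = (1/√(2π))·e^{−d₁²/2} = 0.325175
Θ = −S·φ(d₁)·σ/(2√T) + r·K·e^{−rT}·N(−d₂) = −6.915530 + 4.735885 = -2.179645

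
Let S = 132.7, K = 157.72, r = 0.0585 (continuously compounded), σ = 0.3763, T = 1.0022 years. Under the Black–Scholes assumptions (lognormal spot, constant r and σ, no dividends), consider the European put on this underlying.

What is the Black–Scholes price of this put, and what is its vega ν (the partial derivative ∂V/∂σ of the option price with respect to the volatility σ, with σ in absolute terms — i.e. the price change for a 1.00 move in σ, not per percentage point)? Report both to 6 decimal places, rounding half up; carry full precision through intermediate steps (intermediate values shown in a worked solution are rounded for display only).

σ√T = 0.3763·√1.0022 = 0.376714
d₁ = (ln(S/K) + (r+σ²/2)T) / (σ√T) = (ln(132.7/157.72) + (0.0585+0.3763²/2)·1.0022) / 0.376714 = (-0.172730 + 0.129585) / 0.376714 = -0.114530
d₂ = d₁ − σ√T = -0.114530 − 0.376714 = -0.491244
e^{−rT} = e^{−0.0585·1.0022} = 0.943057
N(−d₁) = 0.545591,  N(−d₂) = 0.688373
Put price V = K·e^{−rT}·N(−d₂) − S·N(−d₁) = 102.387861 − 72.399953 = 29.987907
φ(d₁) = (1/√(2π))·e^{−d₁²/2} = 0.396334
ν = S·φ(d₁)·√T = 52.651389

price = 29.987907
ν = 52.651389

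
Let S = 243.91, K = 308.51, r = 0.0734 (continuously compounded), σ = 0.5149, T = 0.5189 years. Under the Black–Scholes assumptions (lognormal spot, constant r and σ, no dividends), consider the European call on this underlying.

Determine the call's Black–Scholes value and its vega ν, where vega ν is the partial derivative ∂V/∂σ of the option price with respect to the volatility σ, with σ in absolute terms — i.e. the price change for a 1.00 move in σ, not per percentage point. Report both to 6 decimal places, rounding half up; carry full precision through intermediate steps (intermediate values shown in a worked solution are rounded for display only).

σ√T = 0.5149·√0.5189 = 0.370907
d₁ = (ln(S/K) + (r+σ²/2)T) / (σ√T) = (ln(243.91/308.51) + (0.0734+0.5149²/2)·0.5189) / 0.370907 = (-0.234955 + 0.106873) / 0.370907 = -0.345321
d₂ = d₁ − σ√T = -0.345321 − 0.370907 = -0.716227
e^{−rT} = e^{−0.0734·0.5189} = 0.962629
N(d₁) = 0.364927,  N(d₂) = 0.236925
Call price V = S·N(d₁) − K·e^{−rT}·N(d₂) = 89.009255 − 70.362275 = 18.646979
φ(d₁) = (1/√(2π))·e^{−d₁²/2} = 0.375851
ν = S·φ(d₁)·√T = 66.037022

price = 18.646979
ν = 66.037022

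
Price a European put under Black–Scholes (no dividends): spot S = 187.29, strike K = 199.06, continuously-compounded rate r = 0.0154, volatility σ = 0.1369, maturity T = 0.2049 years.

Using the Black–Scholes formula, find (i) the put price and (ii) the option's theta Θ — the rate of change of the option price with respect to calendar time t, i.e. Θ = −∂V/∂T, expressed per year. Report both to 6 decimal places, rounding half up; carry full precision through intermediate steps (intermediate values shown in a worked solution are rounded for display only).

price = 12.272301
Θ = -4.981329

σ√T = 0.1369·√0.2049 = 0.061969
d₁ = (ln(S/K) + (r+σ²/2)T) / (σ√T) = (ln(187.29/199.06) + (0.0154+0.1369²/2)·0.2049) / 0.061969 = (-0.060948 + 0.005076) / 0.061969 = -0.901621
d₂ = d₁ − σ√T = -0.901621 − 0.061969 = -0.963590
e^{−rT} = e^{−0.0154·0.2049} = 0.996850
N(−d₁) = 0.816371,  N(−d₂) = 0.832374
Put price V = K·e^{−rT}·N(−d₂) − S·N(−d₁) = 165.170393 − 152.898093 = 12.272301
φ(d₁) = (1/√(2π))·e^{−d₁²/2} = 0.265697
Θ = −S·φ(d₁)·σ/(2√T) + r·K·e^{−rT}·N(−d₂) = −7.524953 + 2.543624 = -4.981329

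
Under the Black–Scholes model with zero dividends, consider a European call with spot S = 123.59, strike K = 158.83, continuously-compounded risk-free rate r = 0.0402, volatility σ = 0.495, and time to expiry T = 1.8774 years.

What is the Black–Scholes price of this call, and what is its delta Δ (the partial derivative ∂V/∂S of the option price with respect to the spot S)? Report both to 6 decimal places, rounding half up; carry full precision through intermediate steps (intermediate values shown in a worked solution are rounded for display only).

price = 25.255708
Δ = 0.532088

σ√T = 0.495·√1.8774 = 0.678240
d₁ = (ln(S/K) + (r+σ²/2)T) / (σ√T) = (ln(123.59/158.83) + (0.0402+0.495²/2)·1.8774) / 0.678240 = (-0.250865 + 0.305476) / 0.678240 = 0.080520
d₂ = d₁ − σ√T = 0.080520 − 0.678240 = -0.597721
e^{−rT} = e^{−0.0402·1.8774} = 0.927306
N(d₁) = 0.532088,  N(d₂) = 0.275013
Call price V = S·N(d₁) − K·e^{−rT}·N(d₂) = 65.760755 − 40.505047 = 25.255708
Δ = N(d₁) = 0.532088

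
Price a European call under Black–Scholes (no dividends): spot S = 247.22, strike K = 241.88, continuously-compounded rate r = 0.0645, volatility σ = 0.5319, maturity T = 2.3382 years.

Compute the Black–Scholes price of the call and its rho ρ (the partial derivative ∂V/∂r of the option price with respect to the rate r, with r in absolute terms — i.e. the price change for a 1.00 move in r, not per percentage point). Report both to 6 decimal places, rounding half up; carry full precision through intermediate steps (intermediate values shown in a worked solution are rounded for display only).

price = 92.992677
ρ = 205.710346

σ√T = 0.5319·√2.3382 = 0.813338
d₁ = (ln(S/K) + (r+σ²/2)T) / (σ√T) = (ln(247.22/241.88) + (0.0645+0.5319²/2)·2.3382) / 0.813338 = (0.021837 + 0.481573) / 0.813338 = 0.618943
d₂ = d₁ − σ√T = 0.618943 − 0.813338 = -0.194394
e^{−rT} = e^{−0.0645·2.3382} = 0.860008
N(d₁) = 0.732023,  N(d₂) = 0.422934
Call price V = S·N(d₁) − K·e^{−rT}·N(d₂) = 180.970757 − 87.978080 = 92.992677
ρ = K·T·e^{−rT}·N(d₂) = 205.710346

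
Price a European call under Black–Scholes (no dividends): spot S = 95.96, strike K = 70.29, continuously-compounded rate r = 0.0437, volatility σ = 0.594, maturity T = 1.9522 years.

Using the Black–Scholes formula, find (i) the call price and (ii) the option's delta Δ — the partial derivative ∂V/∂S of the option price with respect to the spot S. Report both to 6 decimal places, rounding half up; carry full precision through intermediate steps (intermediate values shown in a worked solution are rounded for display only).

σ√T = 0.594·√1.9522 = 0.829944
d₁ = (ln(S/K) + (r+σ²/2)T) / (σ√T) = (ln(95.96/70.29) + (0.0437+0.594²/2)·1.9522) / 0.829944 = (0.311302 + 0.429714) / 0.829944 = 0.892851
d₂ = d₁ − σ√T = 0.892851 − 0.829944 = 0.062908
e^{−rT} = e^{−0.0437·1.9522} = 0.918227
N(d₁) = 0.814032,  N(d₂) = 0.525080
Call price V = S·N(d₁) − K·e^{−rT}·N(d₂) = 78.114472 − 33.889788 = 44.224684
Δ = N(d₁) = 0.814032

price = 44.224684
Δ = 0.814032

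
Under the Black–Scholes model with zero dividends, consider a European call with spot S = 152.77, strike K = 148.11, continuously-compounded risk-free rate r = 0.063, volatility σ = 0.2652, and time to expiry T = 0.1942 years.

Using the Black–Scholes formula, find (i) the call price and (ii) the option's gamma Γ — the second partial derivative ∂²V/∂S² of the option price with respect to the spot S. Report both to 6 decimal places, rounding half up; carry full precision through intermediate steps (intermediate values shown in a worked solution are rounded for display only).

price = 10.669014
Γ = 0.020387

σ√T = 0.2652·√0.1942 = 0.116869
d₁ = (ln(S/K) + (r+σ²/2)T) / (σ√T) = (ln(152.77/148.11) + (0.063+0.2652²/2)·0.1942) / 0.116869 = (0.030978 + 0.019064) / 0.116869 = 0.428190
d₂ = d₁ − σ√T = 0.428190 − 0.116869 = 0.311322
e^{−rT} = e^{−0.063·0.1942} = 0.987840
N(d₁) = 0.665744,  N(d₂) = 0.622222
Call price V = S·N(d₁) − K·e^{−rT}·N(d₂) = 101.705662 − 91.036648 = 10.669014
φ(d₁) = (1/√(2π))·e^{−d₁²/2} = 0.363996
Γ = φ(d₁) / (S·σ·√T) = 0.020387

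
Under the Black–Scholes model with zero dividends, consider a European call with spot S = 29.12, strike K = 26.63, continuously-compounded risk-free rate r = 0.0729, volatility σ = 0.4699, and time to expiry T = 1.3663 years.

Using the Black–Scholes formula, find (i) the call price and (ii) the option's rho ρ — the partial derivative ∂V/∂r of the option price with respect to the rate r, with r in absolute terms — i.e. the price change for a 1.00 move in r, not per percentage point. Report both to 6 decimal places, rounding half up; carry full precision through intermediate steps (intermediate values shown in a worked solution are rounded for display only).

σ√T = 0.4699·√1.3663 = 0.549261
d₁ = (ln(S/K) + (r+σ²/2)T) / (σ√T) = (ln(29.12/26.63) + (0.0729+0.4699²/2)·1.3663) / 0.549261 = (0.089387 + 0.250447) / 0.549261 = 0.618711
d₂ = d₁ − σ√T = 0.618711 − 0.549261 = 0.069451
e^{−rT} = e^{−0.0729·1.3663} = 0.905196
N(d₁) = 0.731947,  N(d₂) = 0.527685
Call price V = S·N(d₁) − K·e^{−rT}·N(d₂) = 21.314288 − 12.720037 = 8.594251
ρ = K·T·e^{−rT}·N(d₂) = 17.379386

price = 8.594251
ρ = 17.379386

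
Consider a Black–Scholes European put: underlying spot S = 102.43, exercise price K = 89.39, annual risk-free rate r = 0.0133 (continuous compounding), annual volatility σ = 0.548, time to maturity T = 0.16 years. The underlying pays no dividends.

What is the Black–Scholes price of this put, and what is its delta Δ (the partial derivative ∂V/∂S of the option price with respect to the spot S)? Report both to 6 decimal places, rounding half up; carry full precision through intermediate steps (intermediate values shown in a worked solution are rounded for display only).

σ√T = 0.548·√0.16 = 0.219200
d₁ = (ln(S/K) + (r+σ²/2)T) / (σ√T) = (ln(102.43/89.39) + (0.0133+0.548²/2)·0.16) / 0.219200 = (0.136171 + 0.026152) / 0.219200 = 0.740525
d₂ = d₁ − σ√T = 0.740525 − 0.219200 = 0.521325
e^{−rT} = e^{−0.0133·0.16} = 0.997874
N(−d₁) = 0.229491,  N(−d₂) = 0.301070
Put price V = K·e^{−rT}·N(−d₂) − S·N(−d₁) = 26.855447 − 23.506729 = 3.348718
Δ = −N(−d₁) = -0.229491

price = 3.348718
Δ = -0.229491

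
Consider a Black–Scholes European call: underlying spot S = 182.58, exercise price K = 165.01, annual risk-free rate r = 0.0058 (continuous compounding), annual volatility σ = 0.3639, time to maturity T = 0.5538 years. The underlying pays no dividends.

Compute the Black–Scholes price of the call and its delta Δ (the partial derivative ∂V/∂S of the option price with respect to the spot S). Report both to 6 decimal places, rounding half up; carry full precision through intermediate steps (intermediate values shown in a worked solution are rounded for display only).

price = 29.101895
Δ = 0.698781

σ√T = 0.3639·√0.5538 = 0.270806
d₁ = (ln(S/K) + (r+σ²/2)T) / (σ√T) = (ln(182.58/165.01) + (0.0058+0.3639²/2)·0.5538) / 0.270806 = (0.101182 + 0.039880) / 0.270806 = 0.520898
d₂ = d₁ − σ√T = 0.520898 − 0.270806 = 0.250092
e^{−rT} = e^{−0.0058·0.5538} = 0.996793
N(d₁) = 0.698781,  N(d₂) = 0.598742
Call price V = S·N(d₁) − K·e^{−rT}·N(d₂) = 127.583450 − 98.481555 = 29.101895
Δ = N(d₁) = 0.698781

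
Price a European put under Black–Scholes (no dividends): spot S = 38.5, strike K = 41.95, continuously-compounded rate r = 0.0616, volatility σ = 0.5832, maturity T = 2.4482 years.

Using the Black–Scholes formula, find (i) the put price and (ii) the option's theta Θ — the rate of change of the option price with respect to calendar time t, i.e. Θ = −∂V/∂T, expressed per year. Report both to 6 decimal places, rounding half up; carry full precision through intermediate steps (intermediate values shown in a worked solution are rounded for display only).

σ√T = 0.5832·√2.4482 = 0.912517
d₁ = (ln(S/K) + (r+σ²/2)T) / (σ√T) = (ln(38.5/41.95) + (0.0616+0.5832²/2)·2.4482) / 0.912517 = (-0.085820 + 0.567153) / 0.912517 = 0.527478
d₂ = d₁ − σ√T = 0.527478 − 0.912517 = -0.385039
e^{−rT} = e^{−0.0616·2.4482} = 0.860012
N(−d₁) = 0.298931,  N(−d₂) = 0.649896
Put price V = K·e^{−rT}·N(−d₂) − S·N(−d₁) = 23.446613 − 11.508839 = 11.937774
φ(d₁) = (1/√(2π))·e^{−d₁²/2} = 0.347130
Θ = −S·φ(d₁)·σ/(2√T) + r·K·e^{−rT}·N(−d₂) = −2.490677 + 1.444311 = -1.046365

price = 11.937774
Θ = -1.046365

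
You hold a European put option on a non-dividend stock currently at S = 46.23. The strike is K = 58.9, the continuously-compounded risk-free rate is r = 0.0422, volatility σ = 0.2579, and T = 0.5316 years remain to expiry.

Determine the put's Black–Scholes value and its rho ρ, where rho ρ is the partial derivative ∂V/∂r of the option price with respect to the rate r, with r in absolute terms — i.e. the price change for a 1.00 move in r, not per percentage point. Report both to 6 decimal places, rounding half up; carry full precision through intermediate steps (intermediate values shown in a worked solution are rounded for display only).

price = 11.941769
ρ = -27.453129

σ√T = 0.2579·√0.5316 = 0.188037
d₁ = (ln(S/K) + (r+σ²/2)T) / (σ√T) = (ln(46.23/58.9) + (0.0422+0.2579²/2)·0.5316) / 0.188037 = (-0.242212 + 0.040113) / 0.188037 = -1.074785
d₂ = d₁ − σ√T = -1.074785 − 0.188037 = -1.262822
e^{−rT} = e^{−0.0422·0.5316} = 0.977816
N(−d₁) = 0.858765,  N(−d₂) = 0.896674
Put price V = K·e^{−rT}·N(−d₂) − S·N(−d₁) = 51.642455 − 39.700686 = 11.941769
ρ = −K·T·e^{−rT}·N(−d₂) = -27.453129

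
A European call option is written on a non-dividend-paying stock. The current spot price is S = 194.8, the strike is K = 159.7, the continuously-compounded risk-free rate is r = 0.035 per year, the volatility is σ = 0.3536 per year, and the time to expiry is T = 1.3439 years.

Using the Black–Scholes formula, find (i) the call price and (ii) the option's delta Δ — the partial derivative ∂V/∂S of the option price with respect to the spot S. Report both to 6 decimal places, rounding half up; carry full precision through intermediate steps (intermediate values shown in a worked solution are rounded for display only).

price = 54.226827
Δ = 0.789411

σ√T = 0.3536·√1.3439 = 0.409917
d₁ = (ln(S/K) + (r+σ²/2)T) / (σ√T) = (ln(194.8/159.7) + (0.035+0.3536²/2)·1.3439) / 0.409917 = (0.198676 + 0.131052) / 0.409917 = 0.804380
d₂ = d₁ − σ√T = 0.804380 − 0.409917 = 0.394463
e^{−rT} = e^{−0.035·1.3439} = 0.954053
N(d₁) = 0.789411,  N(d₂) = 0.653380
Call price V = S·N(d₁) − K·e^{−rT}·N(d₂) = 153.777286 − 99.550459 = 54.226827
Δ = N(d₁) = 0.789411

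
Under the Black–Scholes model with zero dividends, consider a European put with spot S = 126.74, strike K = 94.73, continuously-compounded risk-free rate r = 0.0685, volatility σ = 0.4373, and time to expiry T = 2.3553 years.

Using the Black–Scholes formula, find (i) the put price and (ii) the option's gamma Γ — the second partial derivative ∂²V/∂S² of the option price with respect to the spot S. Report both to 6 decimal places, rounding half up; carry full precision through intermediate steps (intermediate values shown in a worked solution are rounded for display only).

price = 9.811449
Γ = 0.002817

σ√T = 0.4373·√2.3553 = 0.671124
d₁ = (ln(S/K) + (r+σ²/2)T) / (σ√T) = (ln(126.74/94.73) + (0.0685+0.4373²/2)·2.3553) / 0.671124 = (0.291107 + 0.386542) / 0.671124 = 1.009722
d₂ = d₁ − σ√T = 1.009722 − 0.671124 = 0.338599
e^{−rT} = e^{−0.0685·2.3553} = 0.851004
N(−d₁) = 0.156314,  N(−d₂) = 0.367456
Put price V = K·e^{−rT}·N(−d₂) − S·N(−d₁) = 29.622708 − 19.811259 = 9.811449
φ(d₁) = (1/√(2π))·e^{−d₁²/2} = 0.239618
Γ = φ(d₁) / (S·σ·√T) = 0.002817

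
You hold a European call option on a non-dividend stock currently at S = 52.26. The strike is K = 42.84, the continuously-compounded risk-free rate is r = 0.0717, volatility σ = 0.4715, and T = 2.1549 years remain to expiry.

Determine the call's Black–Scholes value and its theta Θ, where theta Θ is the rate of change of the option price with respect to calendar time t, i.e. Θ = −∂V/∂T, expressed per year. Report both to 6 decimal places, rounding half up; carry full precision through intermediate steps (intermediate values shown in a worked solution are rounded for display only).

σ√T = 0.4715·√2.1549 = 0.692142
d₁ = (ln(S/K) + (r+σ²/2)T) / (σ√T) = (ln(52.26/42.84) + (0.0717+0.4715²/2)·2.1549) / 0.692142 = (0.198759 + 0.394037) / 0.692142 = 0.856465
d₂ = d₁ − σ√T = 0.856465 − 0.692142 = 0.164323
e^{−rT} = e^{−0.0717·2.1549} = 0.856838
N(d₁) = 0.804130,  N(d₂) = 0.565262
Call price V = S·N(d₁) − K·e^{−rT}·N(d₂) = 42.023822 − 20.749027 = 21.274795
φ(d₁) = (1/√(2π))·e^{−d₁²/2} = 0.276456
Θ = −S·φ(d₁)·σ/(2√T) − r·K·e^{−rT}·N(d₂) = −2.320240 − 1.487705 = -3.807946

price = 21.274795
Θ = -3.807946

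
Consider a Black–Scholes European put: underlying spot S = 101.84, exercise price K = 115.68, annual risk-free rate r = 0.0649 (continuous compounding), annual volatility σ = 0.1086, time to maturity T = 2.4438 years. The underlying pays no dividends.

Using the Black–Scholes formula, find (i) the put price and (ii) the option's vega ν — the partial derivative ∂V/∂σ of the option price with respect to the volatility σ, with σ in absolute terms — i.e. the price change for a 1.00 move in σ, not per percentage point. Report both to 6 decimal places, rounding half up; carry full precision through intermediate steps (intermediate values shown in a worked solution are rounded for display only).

price = 5.334181
ν = 61.263658

σ√T = 0.1086·√2.4438 = 0.169771
d₁ = (ln(S/K) + (r+σ²/2)T) / (σ√T) = (ln(101.84/115.68) + (0.0649+0.1086²/2)·2.4438) / 0.169771 = (-0.127425 + 0.173014) / 0.169771 = 0.268532
d₂ = d₁ − σ√T = 0.268532 − 0.169771 = 0.098761
e^{−rT} = e^{−0.0649·2.4438} = 0.853335
N(−d₁) = 0.394145,  N(−d₂) = 0.460664
Put price V = K·e^{−rT}·N(−d₂) − S·N(−d₁) = 45.473900 − 40.139719 = 5.334181
φ(d₁) = (1/√(2π))·e^{−d₁²/2} = 0.384815
ν = S·φ(d₁)·√T = 61.263658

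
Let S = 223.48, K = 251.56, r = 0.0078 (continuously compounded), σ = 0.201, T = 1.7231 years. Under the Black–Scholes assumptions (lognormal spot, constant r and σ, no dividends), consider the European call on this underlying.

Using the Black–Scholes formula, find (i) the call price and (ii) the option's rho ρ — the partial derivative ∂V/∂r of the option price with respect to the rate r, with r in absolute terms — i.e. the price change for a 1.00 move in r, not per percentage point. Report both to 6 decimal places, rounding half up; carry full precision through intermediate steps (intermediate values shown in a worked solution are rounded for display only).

price = 14.310150
ρ = 127.534228

σ√T = 0.201·√1.7231 = 0.263846
d₁ = (ln(S/K) + (r+σ²/2)T) / (σ√T) = (ln(223.48/251.56) + (0.0078+0.201²/2)·1.7231) / 0.263846 = (-0.118360 + 0.048248) / 0.263846 = -0.265730
d₂ = d₁ − σ√T = -0.265730 − 0.263846 = -0.529577
e^{−rT} = e^{−0.0078·1.7231} = 0.986650
N(d₁) = 0.395224,  N(d₂) = 0.298203
Call price V = S·N(d₁) − K·e^{−rT}·N(d₂) = 88.324559 − 74.014409 = 14.310150
ρ = K·T·e^{−rT}·N(d₂) = 127.534228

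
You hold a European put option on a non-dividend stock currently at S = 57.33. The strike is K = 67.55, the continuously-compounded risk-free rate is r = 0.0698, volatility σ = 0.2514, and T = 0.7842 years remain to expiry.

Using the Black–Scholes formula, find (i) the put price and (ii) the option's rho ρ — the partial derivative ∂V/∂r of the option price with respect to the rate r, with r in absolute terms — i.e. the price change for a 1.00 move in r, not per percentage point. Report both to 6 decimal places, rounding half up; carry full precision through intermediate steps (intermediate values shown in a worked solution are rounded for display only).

σ√T = 0.2514·√0.7842 = 0.222627
d₁ = (ln(S/K) + (r+σ²/2)T) / (σ√T) = (ln(57.33/67.55) + (0.0698+0.2514²/2)·0.7842) / 0.222627 = (-0.164044 + 0.079519) / 0.222627 = -0.379672
d₂ = d₁ − σ√T = -0.379672 − 0.222627 = -0.602299
e^{−rT} = e^{−0.0698·0.7842} = 0.946734
N(−d₁) = 0.647905,  N(−d₂) = 0.726513
Put price V = K·e^{−rT}·N(−d₂) − S·N(−d₁) = 46.461841 − 37.144421 = 9.317420
ρ = −K·T·e^{−rT}·N(−d₂) = -36.435376

price = 9.317420
ρ = -36.435376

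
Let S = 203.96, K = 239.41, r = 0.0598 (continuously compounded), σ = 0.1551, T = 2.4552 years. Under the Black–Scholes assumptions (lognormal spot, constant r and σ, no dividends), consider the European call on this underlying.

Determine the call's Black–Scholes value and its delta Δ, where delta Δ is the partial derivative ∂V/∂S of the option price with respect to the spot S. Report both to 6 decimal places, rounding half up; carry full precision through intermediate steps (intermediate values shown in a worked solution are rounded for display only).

price = 18.510613
Δ = 0.526407

σ√T = 0.1551·√2.4552 = 0.243027
d₁ = (ln(S/K) + (r+σ²/2)T) / (σ√T) = (ln(203.96/239.41) + (0.0598+0.1551²/2)·2.4552) / 0.243027 = (-0.160254 + 0.176352) / 0.243027 = 0.066241
d₂ = d₁ − σ√T = 0.066241 − 0.243027 = -0.176786
e^{−rT} = e^{−0.0598·2.4552} = 0.863449
N(d₁) = 0.526407,  N(d₂) = 0.429838
Call price V = S·N(d₁) − K·e^{−rT}·N(d₂) = 107.366001 − 88.855388 = 18.510613
Δ = N(d₁) = 0.526407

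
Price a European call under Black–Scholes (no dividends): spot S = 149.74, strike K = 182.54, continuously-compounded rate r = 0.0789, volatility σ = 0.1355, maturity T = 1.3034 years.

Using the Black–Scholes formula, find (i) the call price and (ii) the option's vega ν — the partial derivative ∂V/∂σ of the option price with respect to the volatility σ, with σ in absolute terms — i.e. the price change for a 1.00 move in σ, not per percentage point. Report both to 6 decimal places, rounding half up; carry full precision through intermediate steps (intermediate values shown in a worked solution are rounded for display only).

price = 3.988264
ν = 59.003248

σ√T = 0.1355·√1.3034 = 0.154696
d₁ = (ln(S/K) + (r+σ²/2)T) / (σ√T) = (ln(149.74/182.54) + (0.0789+0.1355²/2)·1.3034) / 0.154696 = (-0.198069 + 0.114804) / 0.154696 = -0.538252
d₂ = d₁ − σ√T = -0.538252 − 0.154696 = -0.692948
e^{−rT} = e^{−0.0789·1.3034} = 0.902273
N(d₁) = 0.295202,  N(d₂) = 0.244171
Call price V = S·N(d₁) − K·e^{−rT}·N(d₂) = 44.203485 − 40.215220 = 3.988264
φ(d₁) = (1/√(2π))·e^{−d₁²/2} = 0.345143
ν = S·φ(d₁)·√T = 59.003248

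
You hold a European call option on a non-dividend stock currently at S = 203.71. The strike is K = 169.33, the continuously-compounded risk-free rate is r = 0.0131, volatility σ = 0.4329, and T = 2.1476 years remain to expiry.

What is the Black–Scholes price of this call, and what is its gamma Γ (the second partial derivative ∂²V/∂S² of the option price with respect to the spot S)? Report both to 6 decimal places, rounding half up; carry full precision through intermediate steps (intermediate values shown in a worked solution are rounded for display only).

price = 67.843638
Γ = 0.002494

σ√T = 0.4329·√2.1476 = 0.634402
d₁ = (ln(S/K) + (r+σ²/2)T) / (σ√T) = (ln(203.71/169.33) + (0.0131+0.4329²/2)·2.1476) / 0.634402 = (0.184848 + 0.229366) / 0.634402 = 0.652921
d₂ = d₁ − σ√T = 0.652921 − 0.634402 = 0.018519
e^{−rT} = e^{−0.0131·2.1476} = 0.972259
N(d₁) = 0.743096,  N(d₂) = 0.507388
Call price V = S·N(d₁) − K·e^{−rT}·N(d₂) = 151.376174 − 83.532536 = 67.843638
φ(d₁) = (1/√(2π))·e^{−d₁²/2} = 0.322358
Γ = φ(d₁) / (S·σ·√T) = 0.002494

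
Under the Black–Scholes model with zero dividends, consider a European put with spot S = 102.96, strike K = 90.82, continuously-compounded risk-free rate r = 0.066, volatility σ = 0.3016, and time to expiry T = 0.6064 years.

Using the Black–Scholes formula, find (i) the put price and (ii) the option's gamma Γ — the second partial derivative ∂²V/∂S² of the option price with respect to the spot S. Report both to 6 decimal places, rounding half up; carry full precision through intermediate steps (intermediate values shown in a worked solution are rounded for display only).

price = 3.143635
Γ = 0.011768

σ√T = 0.3016·√0.6064 = 0.234861
d₁ = (ln(S/K) + (r+σ²/2)T) / (σ√T) = (ln(102.96/90.82) + (0.066+0.3016²/2)·0.6064) / 0.234861 = (0.125461 + 0.067602) / 0.234861 = 0.822032
d₂ = d₁ − σ√T = 0.822032 − 0.234861 = 0.587171
e^{−rT} = e^{−0.066·0.6064} = 0.960768
N(−d₁) = 0.205529,  N(−d₂) = 0.278544
Put price V = K·e^{−rT}·N(−d₂) − S·N(−d₁) = 24.304934 − 21.161299 = 3.143635
φ(d₁) = (1/√(2π))·e^{−d₁²/2} = 0.284561
Γ = φ(d₁) / (S·σ·√T) = 0.011768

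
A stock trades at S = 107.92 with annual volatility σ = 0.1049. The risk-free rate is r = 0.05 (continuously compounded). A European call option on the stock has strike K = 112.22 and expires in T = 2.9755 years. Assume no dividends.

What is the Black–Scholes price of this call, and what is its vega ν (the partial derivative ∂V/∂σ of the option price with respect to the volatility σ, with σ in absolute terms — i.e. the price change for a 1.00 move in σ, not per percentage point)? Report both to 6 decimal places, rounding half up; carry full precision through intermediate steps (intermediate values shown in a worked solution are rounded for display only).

price = 14.292500
ν = 58.260863

σ√T = 0.1049·√2.9755 = 0.180949
d₁ = (ln(S/K) + (r+σ²/2)T) / (σ√T) = (ln(107.92/112.22) + (0.05+0.1049²/2)·2.9755) / 0.180949 = (-0.039071 + 0.165146) / 0.180949 = 0.696746
d₂ = d₁ − σ√T = 0.696746 − 0.180949 = 0.515797
e^{−rT} = e^{−0.05·2.9755} = 0.861763
N(d₁) = 0.757019,  N(d₂) = 0.697002
Call price V = S·N(d₁) − K·e^{−rT}·N(d₂) = 81.697487 − 67.404987 = 14.292500
φ(d₁) = (1/√(2π))·e^{−d₁²/2} = 0.312964
ν = S·φ(d₁)·√T = 58.260863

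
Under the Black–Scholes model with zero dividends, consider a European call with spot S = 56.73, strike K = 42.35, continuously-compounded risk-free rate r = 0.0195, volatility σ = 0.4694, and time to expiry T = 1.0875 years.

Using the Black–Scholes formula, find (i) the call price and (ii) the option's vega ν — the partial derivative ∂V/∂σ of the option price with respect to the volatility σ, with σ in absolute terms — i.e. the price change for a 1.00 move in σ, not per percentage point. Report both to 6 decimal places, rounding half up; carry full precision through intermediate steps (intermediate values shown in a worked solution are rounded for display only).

σ√T = 0.4694·√1.0875 = 0.489506
d₁ = (ln(S/K) + (r+σ²/2)T) / (σ√T) = (ln(56.73/42.35) + (0.0195+0.4694²/2)·1.0875) / 0.489506 = (0.292335 + 0.141014) / 0.489506 = 0.885279
d₂ = d₁ − σ√T = 0.885279 − 0.489506 = 0.395773
e^{−rT} = e^{−0.0195·1.0875} = 0.979017
N(d₁) = 0.811997,  N(d₂) = 0.653864
Call price V = S·N(d₁) − K·e^{−rT}·N(d₂) = 46.064579 − 27.110087 = 18.954492
φ(d₁) = (1/√(2π))·e^{−d₁²/2} = 0.269605
ν = S·φ(d₁)·√T = 15.949800

price = 18.954492
ν = 15.949800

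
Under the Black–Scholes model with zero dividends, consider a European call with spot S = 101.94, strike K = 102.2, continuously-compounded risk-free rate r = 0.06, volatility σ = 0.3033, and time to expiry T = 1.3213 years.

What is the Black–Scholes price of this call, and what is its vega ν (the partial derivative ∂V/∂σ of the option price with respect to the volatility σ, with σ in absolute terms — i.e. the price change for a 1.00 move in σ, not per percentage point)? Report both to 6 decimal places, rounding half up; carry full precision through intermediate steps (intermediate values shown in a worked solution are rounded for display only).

price = 17.674866
ν = 43.249072

σ√T = 0.3033·√1.3213 = 0.348637
d₁ = (ln(S/K) + (r+σ²/2)T) / (σ√T) = (ln(101.94/102.2) + (0.06+0.3033²/2)·1.3213) / 0.348637 = (-0.002547 + 0.140052) / 0.348637 = 0.394406
d₂ = d₁ − σ√T = 0.394406 − 0.348637 = 0.045770
e^{−rT} = e^{−0.06·1.3213} = 0.923783
N(d₁) = 0.653359,  N(d₂) = 0.518253
Call price V = S·N(d₁) − K·e^{−rT}·N(d₂) = 66.603462 − 48.928596 = 17.674866
φ(d₁) = (1/√(2π))·e^{−d₁²/2} = 0.369089
ν = S·φ(d₁)·√T = 43.249072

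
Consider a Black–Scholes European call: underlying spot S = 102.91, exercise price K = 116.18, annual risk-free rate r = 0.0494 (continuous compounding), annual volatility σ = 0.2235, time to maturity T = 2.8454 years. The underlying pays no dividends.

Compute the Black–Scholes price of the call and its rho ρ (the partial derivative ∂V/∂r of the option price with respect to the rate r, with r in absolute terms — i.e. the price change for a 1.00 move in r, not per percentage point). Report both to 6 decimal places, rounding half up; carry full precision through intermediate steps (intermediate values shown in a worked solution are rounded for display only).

σ√T = 0.2235·√2.8454 = 0.377007
d₁ = (ln(S/K) + (r+σ²/2)T) / (σ√T) = (ln(102.91/116.18) + (0.0494+0.2235²/2)·2.8454) / 0.377007 = (-0.121286 + 0.211630) / 0.377007 = 0.239635
d₂ = d₁ − σ√T = 0.239635 − 0.377007 = -0.137372
e^{−rT} = e^{−0.0494·2.8454} = 0.868869
N(d₁) = 0.594693,  N(d₂) = 0.445368
Call price V = S·N(d₁) − K·e^{−rT}·N(d₂) = 61.199886 − 44.957805 = 16.242081
ρ = K·T·e^{−rT}·N(d₂) = 127.922939

price = 16.242081
ρ = 127.922939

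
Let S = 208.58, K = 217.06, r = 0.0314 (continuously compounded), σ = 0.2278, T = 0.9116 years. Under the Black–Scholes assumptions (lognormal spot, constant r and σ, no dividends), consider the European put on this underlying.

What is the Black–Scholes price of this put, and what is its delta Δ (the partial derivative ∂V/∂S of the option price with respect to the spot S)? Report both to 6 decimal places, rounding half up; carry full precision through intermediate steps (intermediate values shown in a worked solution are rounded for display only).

σ√T = 0.2278·√0.9116 = 0.217498
d₁ = (ln(S/K) + (r+σ²/2)T) / (σ√T) = (ln(208.58/217.06) + (0.0314+0.2278²/2)·0.9116) / 0.217498 = (-0.039851 + 0.052277) / 0.217498 = 0.057131
d₂ = d₁ − σ√T = 0.057131 − 0.217498 = -0.160368
e^{−rT} = e^{−0.0314·0.9116} = 0.971782
N(−d₁) = 0.477221,  N(−d₂) = 0.563704
Put price V = K·e^{−rT}·N(−d₂) − S·N(−d₁) = 118.904896 − 99.538655 = 19.366241
Δ = −N(−d₁) = -0.477221

price = 19.366241
Δ = -0.477221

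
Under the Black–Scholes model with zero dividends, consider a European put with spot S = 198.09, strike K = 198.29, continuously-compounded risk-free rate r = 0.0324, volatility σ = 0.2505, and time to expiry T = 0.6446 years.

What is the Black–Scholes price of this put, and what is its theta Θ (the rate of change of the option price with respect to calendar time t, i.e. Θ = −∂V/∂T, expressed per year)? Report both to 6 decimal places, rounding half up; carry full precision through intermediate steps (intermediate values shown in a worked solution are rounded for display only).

price = 13.838067
Θ = -8.935466

σ√T = 0.2505·√0.6446 = 0.201119
d₁ = (ln(S/K) + (r+σ²/2)T) / (σ√T) = (ln(198.09/198.29) + (0.0324+0.2505²/2)·0.6446) / 0.201119 = (-0.001009 + 0.041109) / 0.201119 = 0.199386
d₂ = d₁ − σ√T = 0.199386 − 0.201119 = -0.001733
e^{−rT} = e^{−0.0324·0.6446} = 0.979332
N(−d₁) = 0.420980,  N(−d₂) = 0.500691
Put price V = K·e^{−rT}·N(−d₂) − S·N(−d₁) = 97.230068 − 83.392001 = 13.838067
φ(d₁) = (1/√(2π))·e^{−d₁²/2} = 0.391091
Θ = −S·φ(d₁)·σ/(2√T) + r·K·e^{−rT}·N(−d₂) = −12.085721 + 3.150254 = -8.935466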